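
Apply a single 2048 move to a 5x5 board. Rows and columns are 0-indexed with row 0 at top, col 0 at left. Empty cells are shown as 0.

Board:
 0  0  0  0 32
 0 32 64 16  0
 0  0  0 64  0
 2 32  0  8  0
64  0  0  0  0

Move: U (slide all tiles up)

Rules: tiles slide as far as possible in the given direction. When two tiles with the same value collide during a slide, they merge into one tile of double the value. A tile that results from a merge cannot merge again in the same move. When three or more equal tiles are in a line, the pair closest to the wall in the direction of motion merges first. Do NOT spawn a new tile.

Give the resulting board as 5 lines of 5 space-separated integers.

Answer:  2 64 64 16 32
64  0  0 64  0
 0  0  0  8  0
 0  0  0  0  0
 0  0  0  0  0

Derivation:
Slide up:
col 0: [0, 0, 0, 2, 64] -> [2, 64, 0, 0, 0]
col 1: [0, 32, 0, 32, 0] -> [64, 0, 0, 0, 0]
col 2: [0, 64, 0, 0, 0] -> [64, 0, 0, 0, 0]
col 3: [0, 16, 64, 8, 0] -> [16, 64, 8, 0, 0]
col 4: [32, 0, 0, 0, 0] -> [32, 0, 0, 0, 0]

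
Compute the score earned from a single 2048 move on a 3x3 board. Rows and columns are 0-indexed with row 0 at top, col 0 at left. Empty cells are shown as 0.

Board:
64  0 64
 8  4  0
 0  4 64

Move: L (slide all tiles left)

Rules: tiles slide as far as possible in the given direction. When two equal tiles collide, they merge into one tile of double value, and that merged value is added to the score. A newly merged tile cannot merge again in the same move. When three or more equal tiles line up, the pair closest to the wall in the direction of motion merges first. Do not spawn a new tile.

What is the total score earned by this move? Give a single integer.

Slide left:
row 0: [64, 0, 64] -> [128, 0, 0]  score +128 (running 128)
row 1: [8, 4, 0] -> [8, 4, 0]  score +0 (running 128)
row 2: [0, 4, 64] -> [4, 64, 0]  score +0 (running 128)
Board after move:
128   0   0
  8   4   0
  4  64   0

Answer: 128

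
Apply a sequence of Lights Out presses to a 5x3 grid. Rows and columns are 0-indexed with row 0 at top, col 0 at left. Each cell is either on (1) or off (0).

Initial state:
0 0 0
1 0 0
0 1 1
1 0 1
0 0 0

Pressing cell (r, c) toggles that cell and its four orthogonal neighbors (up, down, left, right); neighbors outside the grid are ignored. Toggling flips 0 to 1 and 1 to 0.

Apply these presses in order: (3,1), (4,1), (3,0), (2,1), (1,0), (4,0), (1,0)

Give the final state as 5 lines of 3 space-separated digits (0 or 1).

Answer: 0 0 0
1 1 0
0 1 0
0 0 0
1 1 1

Derivation:
After press 1 at (3,1):
0 0 0
1 0 0
0 0 1
0 1 0
0 1 0

After press 2 at (4,1):
0 0 0
1 0 0
0 0 1
0 0 0
1 0 1

After press 3 at (3,0):
0 0 0
1 0 0
1 0 1
1 1 0
0 0 1

After press 4 at (2,1):
0 0 0
1 1 0
0 1 0
1 0 0
0 0 1

After press 5 at (1,0):
1 0 0
0 0 0
1 1 0
1 0 0
0 0 1

After press 6 at (4,0):
1 0 0
0 0 0
1 1 0
0 0 0
1 1 1

After press 7 at (1,0):
0 0 0
1 1 0
0 1 0
0 0 0
1 1 1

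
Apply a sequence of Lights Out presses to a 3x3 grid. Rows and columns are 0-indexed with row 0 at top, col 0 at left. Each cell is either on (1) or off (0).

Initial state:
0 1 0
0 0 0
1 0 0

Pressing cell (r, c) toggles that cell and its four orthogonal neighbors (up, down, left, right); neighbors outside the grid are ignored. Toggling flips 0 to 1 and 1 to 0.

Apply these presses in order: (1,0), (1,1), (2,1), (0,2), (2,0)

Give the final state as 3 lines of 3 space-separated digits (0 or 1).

Answer: 1 1 1
1 1 0
0 1 1

Derivation:
After press 1 at (1,0):
1 1 0
1 1 0
0 0 0

After press 2 at (1,1):
1 0 0
0 0 1
0 1 0

After press 3 at (2,1):
1 0 0
0 1 1
1 0 1

After press 4 at (0,2):
1 1 1
0 1 0
1 0 1

After press 5 at (2,0):
1 1 1
1 1 0
0 1 1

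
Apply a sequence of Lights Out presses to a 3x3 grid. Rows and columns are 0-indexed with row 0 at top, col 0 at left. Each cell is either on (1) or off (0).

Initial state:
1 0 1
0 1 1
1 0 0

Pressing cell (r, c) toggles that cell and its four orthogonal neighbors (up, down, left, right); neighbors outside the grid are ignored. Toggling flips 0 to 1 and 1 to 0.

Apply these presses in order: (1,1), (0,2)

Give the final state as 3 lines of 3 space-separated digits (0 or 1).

Answer: 1 0 0
1 0 1
1 1 0

Derivation:
After press 1 at (1,1):
1 1 1
1 0 0
1 1 0

After press 2 at (0,2):
1 0 0
1 0 1
1 1 0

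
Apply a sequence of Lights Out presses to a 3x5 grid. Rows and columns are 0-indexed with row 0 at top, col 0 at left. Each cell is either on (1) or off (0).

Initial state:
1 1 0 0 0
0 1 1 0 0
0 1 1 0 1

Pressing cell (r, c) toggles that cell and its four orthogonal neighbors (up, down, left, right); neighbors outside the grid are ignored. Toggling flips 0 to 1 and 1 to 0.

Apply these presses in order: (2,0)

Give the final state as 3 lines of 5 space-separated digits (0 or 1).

After press 1 at (2,0):
1 1 0 0 0
1 1 1 0 0
1 0 1 0 1

Answer: 1 1 0 0 0
1 1 1 0 0
1 0 1 0 1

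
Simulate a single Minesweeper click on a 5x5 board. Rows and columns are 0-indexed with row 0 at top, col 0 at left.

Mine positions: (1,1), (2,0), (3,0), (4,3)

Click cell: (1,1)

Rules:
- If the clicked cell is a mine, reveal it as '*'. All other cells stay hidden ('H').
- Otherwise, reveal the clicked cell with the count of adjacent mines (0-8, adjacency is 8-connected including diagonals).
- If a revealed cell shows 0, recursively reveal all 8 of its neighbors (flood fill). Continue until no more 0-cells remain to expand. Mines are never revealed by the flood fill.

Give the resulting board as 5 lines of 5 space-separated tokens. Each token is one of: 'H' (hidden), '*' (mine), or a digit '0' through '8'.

H H H H H
H * H H H
H H H H H
H H H H H
H H H H H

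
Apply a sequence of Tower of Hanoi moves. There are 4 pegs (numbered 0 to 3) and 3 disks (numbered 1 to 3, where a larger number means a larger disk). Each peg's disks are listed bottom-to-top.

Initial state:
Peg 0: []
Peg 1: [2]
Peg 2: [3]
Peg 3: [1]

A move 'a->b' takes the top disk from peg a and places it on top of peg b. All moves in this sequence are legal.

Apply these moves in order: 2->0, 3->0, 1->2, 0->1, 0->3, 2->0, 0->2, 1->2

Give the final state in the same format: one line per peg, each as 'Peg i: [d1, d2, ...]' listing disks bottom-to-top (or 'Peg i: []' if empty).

After move 1 (2->0):
Peg 0: [3]
Peg 1: [2]
Peg 2: []
Peg 3: [1]

After move 2 (3->0):
Peg 0: [3, 1]
Peg 1: [2]
Peg 2: []
Peg 3: []

After move 3 (1->2):
Peg 0: [3, 1]
Peg 1: []
Peg 2: [2]
Peg 3: []

After move 4 (0->1):
Peg 0: [3]
Peg 1: [1]
Peg 2: [2]
Peg 3: []

After move 5 (0->3):
Peg 0: []
Peg 1: [1]
Peg 2: [2]
Peg 3: [3]

After move 6 (2->0):
Peg 0: [2]
Peg 1: [1]
Peg 2: []
Peg 3: [3]

After move 7 (0->2):
Peg 0: []
Peg 1: [1]
Peg 2: [2]
Peg 3: [3]

After move 8 (1->2):
Peg 0: []
Peg 1: []
Peg 2: [2, 1]
Peg 3: [3]

Answer: Peg 0: []
Peg 1: []
Peg 2: [2, 1]
Peg 3: [3]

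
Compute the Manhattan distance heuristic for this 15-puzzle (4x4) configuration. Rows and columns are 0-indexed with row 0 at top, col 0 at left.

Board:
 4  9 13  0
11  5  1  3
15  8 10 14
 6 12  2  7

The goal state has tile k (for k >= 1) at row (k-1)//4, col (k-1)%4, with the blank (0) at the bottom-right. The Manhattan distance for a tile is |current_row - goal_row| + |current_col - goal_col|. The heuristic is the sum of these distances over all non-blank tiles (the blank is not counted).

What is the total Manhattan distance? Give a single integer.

Answer: 43

Derivation:
Tile 4: (0,0)->(0,3) = 3
Tile 9: (0,1)->(2,0) = 3
Tile 13: (0,2)->(3,0) = 5
Tile 11: (1,0)->(2,2) = 3
Tile 5: (1,1)->(1,0) = 1
Tile 1: (1,2)->(0,0) = 3
Tile 3: (1,3)->(0,2) = 2
Tile 15: (2,0)->(3,2) = 3
Tile 8: (2,1)->(1,3) = 3
Tile 10: (2,2)->(2,1) = 1
Tile 14: (2,3)->(3,1) = 3
Tile 6: (3,0)->(1,1) = 3
Tile 12: (3,1)->(2,3) = 3
Tile 2: (3,2)->(0,1) = 4
Tile 7: (3,3)->(1,2) = 3
Sum: 3 + 3 + 5 + 3 + 1 + 3 + 2 + 3 + 3 + 1 + 3 + 3 + 3 + 4 + 3 = 43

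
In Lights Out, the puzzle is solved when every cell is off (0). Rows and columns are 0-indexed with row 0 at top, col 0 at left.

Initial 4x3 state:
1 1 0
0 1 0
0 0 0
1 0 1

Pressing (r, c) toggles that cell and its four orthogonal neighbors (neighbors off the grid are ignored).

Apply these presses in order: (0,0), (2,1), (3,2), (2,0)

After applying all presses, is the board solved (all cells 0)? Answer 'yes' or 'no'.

Answer: yes

Derivation:
After press 1 at (0,0):
0 0 0
1 1 0
0 0 0
1 0 1

After press 2 at (2,1):
0 0 0
1 0 0
1 1 1
1 1 1

After press 3 at (3,2):
0 0 0
1 0 0
1 1 0
1 0 0

After press 4 at (2,0):
0 0 0
0 0 0
0 0 0
0 0 0

Lights still on: 0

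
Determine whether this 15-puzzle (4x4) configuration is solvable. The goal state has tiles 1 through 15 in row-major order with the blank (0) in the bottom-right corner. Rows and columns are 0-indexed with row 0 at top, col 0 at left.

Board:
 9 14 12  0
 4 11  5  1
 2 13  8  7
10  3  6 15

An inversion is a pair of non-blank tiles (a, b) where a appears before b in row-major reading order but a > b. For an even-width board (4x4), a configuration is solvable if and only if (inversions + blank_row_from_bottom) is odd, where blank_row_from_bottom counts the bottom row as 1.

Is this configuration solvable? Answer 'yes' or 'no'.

Inversions: 56
Blank is in row 0 (0-indexed from top), which is row 4 counting from the bottom (bottom = 1).
56 + 4 = 60, which is even, so the puzzle is not solvable.

Answer: no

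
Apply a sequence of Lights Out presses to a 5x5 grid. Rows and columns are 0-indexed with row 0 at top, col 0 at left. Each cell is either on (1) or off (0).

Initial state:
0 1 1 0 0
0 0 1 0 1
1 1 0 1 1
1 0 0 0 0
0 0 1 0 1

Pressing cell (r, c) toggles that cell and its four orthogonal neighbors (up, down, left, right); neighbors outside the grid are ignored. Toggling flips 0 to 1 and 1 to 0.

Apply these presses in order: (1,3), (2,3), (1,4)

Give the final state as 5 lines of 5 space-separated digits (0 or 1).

After press 1 at (1,3):
0 1 1 1 0
0 0 0 1 0
1 1 0 0 1
1 0 0 0 0
0 0 1 0 1

After press 2 at (2,3):
0 1 1 1 0
0 0 0 0 0
1 1 1 1 0
1 0 0 1 0
0 0 1 0 1

After press 3 at (1,4):
0 1 1 1 1
0 0 0 1 1
1 1 1 1 1
1 0 0 1 0
0 0 1 0 1

Answer: 0 1 1 1 1
0 0 0 1 1
1 1 1 1 1
1 0 0 1 0
0 0 1 0 1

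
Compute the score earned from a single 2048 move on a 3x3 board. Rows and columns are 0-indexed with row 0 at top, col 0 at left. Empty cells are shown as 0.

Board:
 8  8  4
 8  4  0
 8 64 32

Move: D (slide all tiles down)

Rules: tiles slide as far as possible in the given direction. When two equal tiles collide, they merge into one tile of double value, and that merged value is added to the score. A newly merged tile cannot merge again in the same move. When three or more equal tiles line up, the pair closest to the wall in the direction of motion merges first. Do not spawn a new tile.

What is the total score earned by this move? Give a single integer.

Answer: 16

Derivation:
Slide down:
col 0: [8, 8, 8] -> [0, 8, 16]  score +16 (running 16)
col 1: [8, 4, 64] -> [8, 4, 64]  score +0 (running 16)
col 2: [4, 0, 32] -> [0, 4, 32]  score +0 (running 16)
Board after move:
 0  8  0
 8  4  4
16 64 32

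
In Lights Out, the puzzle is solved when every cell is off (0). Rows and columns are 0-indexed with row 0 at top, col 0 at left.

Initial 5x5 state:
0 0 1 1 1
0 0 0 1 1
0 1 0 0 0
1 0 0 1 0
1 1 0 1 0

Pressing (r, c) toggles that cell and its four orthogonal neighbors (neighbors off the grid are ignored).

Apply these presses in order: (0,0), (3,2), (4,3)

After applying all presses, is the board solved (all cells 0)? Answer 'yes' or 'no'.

After press 1 at (0,0):
1 1 1 1 1
1 0 0 1 1
0 1 0 0 0
1 0 0 1 0
1 1 0 1 0

After press 2 at (3,2):
1 1 1 1 1
1 0 0 1 1
0 1 1 0 0
1 1 1 0 0
1 1 1 1 0

After press 3 at (4,3):
1 1 1 1 1
1 0 0 1 1
0 1 1 0 0
1 1 1 1 0
1 1 0 0 1

Lights still on: 17

Answer: no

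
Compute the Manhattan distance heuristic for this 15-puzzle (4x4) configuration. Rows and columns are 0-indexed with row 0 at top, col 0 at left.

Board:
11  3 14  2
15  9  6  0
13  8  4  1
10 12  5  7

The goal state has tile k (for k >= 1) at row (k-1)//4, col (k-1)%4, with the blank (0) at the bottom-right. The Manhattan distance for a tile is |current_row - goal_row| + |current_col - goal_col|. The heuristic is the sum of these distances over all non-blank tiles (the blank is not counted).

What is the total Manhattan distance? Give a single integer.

Tile 11: at (0,0), goal (2,2), distance |0-2|+|0-2| = 4
Tile 3: at (0,1), goal (0,2), distance |0-0|+|1-2| = 1
Tile 14: at (0,2), goal (3,1), distance |0-3|+|2-1| = 4
Tile 2: at (0,3), goal (0,1), distance |0-0|+|3-1| = 2
Tile 15: at (1,0), goal (3,2), distance |1-3|+|0-2| = 4
Tile 9: at (1,1), goal (2,0), distance |1-2|+|1-0| = 2
Tile 6: at (1,2), goal (1,1), distance |1-1|+|2-1| = 1
Tile 13: at (2,0), goal (3,0), distance |2-3|+|0-0| = 1
Tile 8: at (2,1), goal (1,3), distance |2-1|+|1-3| = 3
Tile 4: at (2,2), goal (0,3), distance |2-0|+|2-3| = 3
Tile 1: at (2,3), goal (0,0), distance |2-0|+|3-0| = 5
Tile 10: at (3,0), goal (2,1), distance |3-2|+|0-1| = 2
Tile 12: at (3,1), goal (2,3), distance |3-2|+|1-3| = 3
Tile 5: at (3,2), goal (1,0), distance |3-1|+|2-0| = 4
Tile 7: at (3,3), goal (1,2), distance |3-1|+|3-2| = 3
Sum: 4 + 1 + 4 + 2 + 4 + 2 + 1 + 1 + 3 + 3 + 5 + 2 + 3 + 4 + 3 = 42

Answer: 42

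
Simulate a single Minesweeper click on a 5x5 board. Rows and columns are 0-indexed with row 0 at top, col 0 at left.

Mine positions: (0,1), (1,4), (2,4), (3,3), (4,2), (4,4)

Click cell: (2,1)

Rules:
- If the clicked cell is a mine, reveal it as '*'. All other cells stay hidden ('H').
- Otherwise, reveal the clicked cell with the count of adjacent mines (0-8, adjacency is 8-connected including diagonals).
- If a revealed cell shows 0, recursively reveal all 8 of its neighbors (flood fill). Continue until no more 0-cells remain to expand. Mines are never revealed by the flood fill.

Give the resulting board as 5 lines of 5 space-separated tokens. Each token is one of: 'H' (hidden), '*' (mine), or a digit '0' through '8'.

H H H H H
1 1 1 H H
0 0 1 H H
0 1 2 H H
0 1 H H H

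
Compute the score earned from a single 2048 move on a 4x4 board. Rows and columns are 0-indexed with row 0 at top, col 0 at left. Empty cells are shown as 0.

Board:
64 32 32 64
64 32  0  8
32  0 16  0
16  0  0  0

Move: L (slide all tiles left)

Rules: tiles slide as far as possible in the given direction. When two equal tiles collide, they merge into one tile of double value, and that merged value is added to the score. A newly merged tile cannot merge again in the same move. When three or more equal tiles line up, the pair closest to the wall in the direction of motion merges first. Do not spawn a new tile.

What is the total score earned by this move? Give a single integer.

Answer: 64

Derivation:
Slide left:
row 0: [64, 32, 32, 64] -> [64, 64, 64, 0]  score +64 (running 64)
row 1: [64, 32, 0, 8] -> [64, 32, 8, 0]  score +0 (running 64)
row 2: [32, 0, 16, 0] -> [32, 16, 0, 0]  score +0 (running 64)
row 3: [16, 0, 0, 0] -> [16, 0, 0, 0]  score +0 (running 64)
Board after move:
64 64 64  0
64 32  8  0
32 16  0  0
16  0  0  0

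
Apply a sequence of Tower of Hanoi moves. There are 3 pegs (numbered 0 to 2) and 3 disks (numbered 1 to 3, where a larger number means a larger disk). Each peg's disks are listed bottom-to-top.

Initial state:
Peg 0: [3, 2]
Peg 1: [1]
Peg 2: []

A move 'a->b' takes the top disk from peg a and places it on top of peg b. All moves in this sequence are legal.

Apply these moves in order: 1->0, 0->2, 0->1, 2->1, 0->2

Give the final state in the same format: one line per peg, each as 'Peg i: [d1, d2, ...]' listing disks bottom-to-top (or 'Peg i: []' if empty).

Answer: Peg 0: []
Peg 1: [2, 1]
Peg 2: [3]

Derivation:
After move 1 (1->0):
Peg 0: [3, 2, 1]
Peg 1: []
Peg 2: []

After move 2 (0->2):
Peg 0: [3, 2]
Peg 1: []
Peg 2: [1]

After move 3 (0->1):
Peg 0: [3]
Peg 1: [2]
Peg 2: [1]

After move 4 (2->1):
Peg 0: [3]
Peg 1: [2, 1]
Peg 2: []

After move 5 (0->2):
Peg 0: []
Peg 1: [2, 1]
Peg 2: [3]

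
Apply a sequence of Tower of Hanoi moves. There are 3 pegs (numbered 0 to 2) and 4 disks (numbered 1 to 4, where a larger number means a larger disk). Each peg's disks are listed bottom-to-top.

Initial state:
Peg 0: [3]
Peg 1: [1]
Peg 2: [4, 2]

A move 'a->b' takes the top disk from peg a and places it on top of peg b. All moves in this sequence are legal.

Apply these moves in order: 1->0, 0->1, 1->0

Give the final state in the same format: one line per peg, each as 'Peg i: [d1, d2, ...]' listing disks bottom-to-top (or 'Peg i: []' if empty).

After move 1 (1->0):
Peg 0: [3, 1]
Peg 1: []
Peg 2: [4, 2]

After move 2 (0->1):
Peg 0: [3]
Peg 1: [1]
Peg 2: [4, 2]

After move 3 (1->0):
Peg 0: [3, 1]
Peg 1: []
Peg 2: [4, 2]

Answer: Peg 0: [3, 1]
Peg 1: []
Peg 2: [4, 2]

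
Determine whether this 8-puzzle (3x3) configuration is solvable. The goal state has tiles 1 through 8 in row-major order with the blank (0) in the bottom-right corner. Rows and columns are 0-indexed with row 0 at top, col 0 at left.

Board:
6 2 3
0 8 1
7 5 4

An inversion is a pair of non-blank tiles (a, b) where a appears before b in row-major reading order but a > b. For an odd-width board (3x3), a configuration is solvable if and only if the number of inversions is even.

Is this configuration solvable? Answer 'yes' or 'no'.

Answer: yes

Derivation:
Inversions (pairs i<j in row-major order where tile[i] > tile[j] > 0): 14
14 is even, so the puzzle is solvable.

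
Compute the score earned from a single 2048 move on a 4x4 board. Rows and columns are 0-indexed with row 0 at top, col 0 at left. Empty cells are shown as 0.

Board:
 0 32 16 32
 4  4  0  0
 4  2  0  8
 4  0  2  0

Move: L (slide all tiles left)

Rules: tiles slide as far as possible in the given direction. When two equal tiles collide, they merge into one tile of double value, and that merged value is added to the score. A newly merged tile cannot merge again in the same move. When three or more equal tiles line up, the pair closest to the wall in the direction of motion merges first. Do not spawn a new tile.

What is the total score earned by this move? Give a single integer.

Answer: 8

Derivation:
Slide left:
row 0: [0, 32, 16, 32] -> [32, 16, 32, 0]  score +0 (running 0)
row 1: [4, 4, 0, 0] -> [8, 0, 0, 0]  score +8 (running 8)
row 2: [4, 2, 0, 8] -> [4, 2, 8, 0]  score +0 (running 8)
row 3: [4, 0, 2, 0] -> [4, 2, 0, 0]  score +0 (running 8)
Board after move:
32 16 32  0
 8  0  0  0
 4  2  8  0
 4  2  0  0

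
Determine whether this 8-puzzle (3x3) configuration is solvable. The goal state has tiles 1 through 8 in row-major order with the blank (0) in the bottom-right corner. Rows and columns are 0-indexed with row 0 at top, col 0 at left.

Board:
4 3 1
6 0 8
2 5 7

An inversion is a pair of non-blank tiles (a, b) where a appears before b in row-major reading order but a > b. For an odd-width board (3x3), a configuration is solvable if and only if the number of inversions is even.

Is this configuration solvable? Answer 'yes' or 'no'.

Inversions (pairs i<j in row-major order where tile[i] > tile[j] > 0): 10
10 is even, so the puzzle is solvable.

Answer: yes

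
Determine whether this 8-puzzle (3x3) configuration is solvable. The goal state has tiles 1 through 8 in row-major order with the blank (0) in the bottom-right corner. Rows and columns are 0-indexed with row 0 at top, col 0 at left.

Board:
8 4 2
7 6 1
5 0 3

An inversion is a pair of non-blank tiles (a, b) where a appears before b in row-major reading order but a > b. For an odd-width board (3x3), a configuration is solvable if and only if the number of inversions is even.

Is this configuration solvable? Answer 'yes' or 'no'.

Answer: no

Derivation:
Inversions (pairs i<j in row-major order where tile[i] > tile[j] > 0): 19
19 is odd, so the puzzle is not solvable.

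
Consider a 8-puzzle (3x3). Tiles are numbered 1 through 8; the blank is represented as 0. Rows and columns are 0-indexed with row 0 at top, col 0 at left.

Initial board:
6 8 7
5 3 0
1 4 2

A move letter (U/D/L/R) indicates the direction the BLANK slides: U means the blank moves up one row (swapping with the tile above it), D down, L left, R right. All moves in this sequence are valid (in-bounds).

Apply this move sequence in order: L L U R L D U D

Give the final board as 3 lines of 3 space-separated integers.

After move 1 (L):
6 8 7
5 0 3
1 4 2

After move 2 (L):
6 8 7
0 5 3
1 4 2

After move 3 (U):
0 8 7
6 5 3
1 4 2

After move 4 (R):
8 0 7
6 5 3
1 4 2

After move 5 (L):
0 8 7
6 5 3
1 4 2

After move 6 (D):
6 8 7
0 5 3
1 4 2

After move 7 (U):
0 8 7
6 5 3
1 4 2

After move 8 (D):
6 8 7
0 5 3
1 4 2

Answer: 6 8 7
0 5 3
1 4 2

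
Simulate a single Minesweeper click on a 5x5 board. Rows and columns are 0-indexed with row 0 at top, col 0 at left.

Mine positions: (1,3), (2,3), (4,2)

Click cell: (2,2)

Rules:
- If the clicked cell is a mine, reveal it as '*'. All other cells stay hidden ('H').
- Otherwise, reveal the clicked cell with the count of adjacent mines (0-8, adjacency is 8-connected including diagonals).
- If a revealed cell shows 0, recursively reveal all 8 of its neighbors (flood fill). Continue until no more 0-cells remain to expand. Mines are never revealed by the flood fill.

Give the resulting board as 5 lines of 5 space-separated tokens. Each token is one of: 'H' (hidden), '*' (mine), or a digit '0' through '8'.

H H H H H
H H H H H
H H 2 H H
H H H H H
H H H H H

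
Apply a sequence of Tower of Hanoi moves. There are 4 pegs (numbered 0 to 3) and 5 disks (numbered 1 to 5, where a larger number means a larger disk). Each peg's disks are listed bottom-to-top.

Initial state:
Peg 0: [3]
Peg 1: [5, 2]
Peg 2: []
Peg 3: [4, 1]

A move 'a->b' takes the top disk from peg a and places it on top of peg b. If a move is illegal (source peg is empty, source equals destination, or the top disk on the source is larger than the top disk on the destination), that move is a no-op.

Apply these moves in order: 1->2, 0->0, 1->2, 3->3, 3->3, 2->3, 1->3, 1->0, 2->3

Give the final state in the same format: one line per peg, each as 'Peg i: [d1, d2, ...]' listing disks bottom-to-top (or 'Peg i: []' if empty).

After move 1 (1->2):
Peg 0: [3]
Peg 1: [5]
Peg 2: [2]
Peg 3: [4, 1]

After move 2 (0->0):
Peg 0: [3]
Peg 1: [5]
Peg 2: [2]
Peg 3: [4, 1]

After move 3 (1->2):
Peg 0: [3]
Peg 1: [5]
Peg 2: [2]
Peg 3: [4, 1]

After move 4 (3->3):
Peg 0: [3]
Peg 1: [5]
Peg 2: [2]
Peg 3: [4, 1]

After move 5 (3->3):
Peg 0: [3]
Peg 1: [5]
Peg 2: [2]
Peg 3: [4, 1]

After move 6 (2->3):
Peg 0: [3]
Peg 1: [5]
Peg 2: [2]
Peg 3: [4, 1]

After move 7 (1->3):
Peg 0: [3]
Peg 1: [5]
Peg 2: [2]
Peg 3: [4, 1]

After move 8 (1->0):
Peg 0: [3]
Peg 1: [5]
Peg 2: [2]
Peg 3: [4, 1]

After move 9 (2->3):
Peg 0: [3]
Peg 1: [5]
Peg 2: [2]
Peg 3: [4, 1]

Answer: Peg 0: [3]
Peg 1: [5]
Peg 2: [2]
Peg 3: [4, 1]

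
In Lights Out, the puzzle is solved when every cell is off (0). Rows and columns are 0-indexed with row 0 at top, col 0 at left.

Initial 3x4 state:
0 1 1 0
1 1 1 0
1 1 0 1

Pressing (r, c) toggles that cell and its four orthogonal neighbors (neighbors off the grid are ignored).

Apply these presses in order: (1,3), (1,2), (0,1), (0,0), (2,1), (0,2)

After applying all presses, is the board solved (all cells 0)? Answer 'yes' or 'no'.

Answer: yes

Derivation:
After press 1 at (1,3):
0 1 1 1
1 1 0 1
1 1 0 0

After press 2 at (1,2):
0 1 0 1
1 0 1 0
1 1 1 0

After press 3 at (0,1):
1 0 1 1
1 1 1 0
1 1 1 0

After press 4 at (0,0):
0 1 1 1
0 1 1 0
1 1 1 0

After press 5 at (2,1):
0 1 1 1
0 0 1 0
0 0 0 0

After press 6 at (0,2):
0 0 0 0
0 0 0 0
0 0 0 0

Lights still on: 0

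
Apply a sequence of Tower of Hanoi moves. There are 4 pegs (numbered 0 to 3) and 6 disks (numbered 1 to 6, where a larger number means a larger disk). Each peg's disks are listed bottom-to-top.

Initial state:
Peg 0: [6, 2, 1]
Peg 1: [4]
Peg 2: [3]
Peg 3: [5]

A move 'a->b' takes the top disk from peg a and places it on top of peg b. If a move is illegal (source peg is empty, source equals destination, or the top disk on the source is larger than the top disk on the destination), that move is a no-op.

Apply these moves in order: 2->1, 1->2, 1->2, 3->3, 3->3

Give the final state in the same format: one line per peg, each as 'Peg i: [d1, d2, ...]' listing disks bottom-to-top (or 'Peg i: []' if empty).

Answer: Peg 0: [6, 2, 1]
Peg 1: [4]
Peg 2: [3]
Peg 3: [5]

Derivation:
After move 1 (2->1):
Peg 0: [6, 2, 1]
Peg 1: [4, 3]
Peg 2: []
Peg 3: [5]

After move 2 (1->2):
Peg 0: [6, 2, 1]
Peg 1: [4]
Peg 2: [3]
Peg 3: [5]

After move 3 (1->2):
Peg 0: [6, 2, 1]
Peg 1: [4]
Peg 2: [3]
Peg 3: [5]

After move 4 (3->3):
Peg 0: [6, 2, 1]
Peg 1: [4]
Peg 2: [3]
Peg 3: [5]

After move 5 (3->3):
Peg 0: [6, 2, 1]
Peg 1: [4]
Peg 2: [3]
Peg 3: [5]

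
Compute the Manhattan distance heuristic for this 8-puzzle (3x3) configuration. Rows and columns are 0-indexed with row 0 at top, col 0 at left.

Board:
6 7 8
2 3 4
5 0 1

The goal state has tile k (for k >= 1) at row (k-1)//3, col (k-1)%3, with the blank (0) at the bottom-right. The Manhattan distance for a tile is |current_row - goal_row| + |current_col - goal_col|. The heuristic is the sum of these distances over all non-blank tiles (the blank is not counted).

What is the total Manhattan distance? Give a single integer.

Answer: 21

Derivation:
Tile 6: at (0,0), goal (1,2), distance |0-1|+|0-2| = 3
Tile 7: at (0,1), goal (2,0), distance |0-2|+|1-0| = 3
Tile 8: at (0,2), goal (2,1), distance |0-2|+|2-1| = 3
Tile 2: at (1,0), goal (0,1), distance |1-0|+|0-1| = 2
Tile 3: at (1,1), goal (0,2), distance |1-0|+|1-2| = 2
Tile 4: at (1,2), goal (1,0), distance |1-1|+|2-0| = 2
Tile 5: at (2,0), goal (1,1), distance |2-1|+|0-1| = 2
Tile 1: at (2,2), goal (0,0), distance |2-0|+|2-0| = 4
Sum: 3 + 3 + 3 + 2 + 2 + 2 + 2 + 4 = 21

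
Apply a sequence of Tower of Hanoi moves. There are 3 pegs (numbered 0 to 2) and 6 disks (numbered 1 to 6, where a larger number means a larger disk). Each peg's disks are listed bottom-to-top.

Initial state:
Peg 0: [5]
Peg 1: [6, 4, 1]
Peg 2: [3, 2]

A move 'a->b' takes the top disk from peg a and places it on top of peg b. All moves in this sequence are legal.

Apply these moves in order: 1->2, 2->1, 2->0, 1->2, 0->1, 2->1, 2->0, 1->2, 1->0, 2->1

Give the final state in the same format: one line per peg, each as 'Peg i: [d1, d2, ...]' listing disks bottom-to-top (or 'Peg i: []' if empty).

Answer: Peg 0: [5, 3, 2]
Peg 1: [6, 4, 1]
Peg 2: []

Derivation:
After move 1 (1->2):
Peg 0: [5]
Peg 1: [6, 4]
Peg 2: [3, 2, 1]

After move 2 (2->1):
Peg 0: [5]
Peg 1: [6, 4, 1]
Peg 2: [3, 2]

After move 3 (2->0):
Peg 0: [5, 2]
Peg 1: [6, 4, 1]
Peg 2: [3]

After move 4 (1->2):
Peg 0: [5, 2]
Peg 1: [6, 4]
Peg 2: [3, 1]

After move 5 (0->1):
Peg 0: [5]
Peg 1: [6, 4, 2]
Peg 2: [3, 1]

After move 6 (2->1):
Peg 0: [5]
Peg 1: [6, 4, 2, 1]
Peg 2: [3]

After move 7 (2->0):
Peg 0: [5, 3]
Peg 1: [6, 4, 2, 1]
Peg 2: []

After move 8 (1->2):
Peg 0: [5, 3]
Peg 1: [6, 4, 2]
Peg 2: [1]

After move 9 (1->0):
Peg 0: [5, 3, 2]
Peg 1: [6, 4]
Peg 2: [1]

After move 10 (2->1):
Peg 0: [5, 3, 2]
Peg 1: [6, 4, 1]
Peg 2: []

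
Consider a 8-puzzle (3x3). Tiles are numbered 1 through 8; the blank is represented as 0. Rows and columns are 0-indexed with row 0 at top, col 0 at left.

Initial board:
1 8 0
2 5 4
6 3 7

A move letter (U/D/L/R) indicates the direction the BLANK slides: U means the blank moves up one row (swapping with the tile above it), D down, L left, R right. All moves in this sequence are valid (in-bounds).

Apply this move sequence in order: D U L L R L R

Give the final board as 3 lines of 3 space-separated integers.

Answer: 1 0 8
2 5 4
6 3 7

Derivation:
After move 1 (D):
1 8 4
2 5 0
6 3 7

After move 2 (U):
1 8 0
2 5 4
6 3 7

After move 3 (L):
1 0 8
2 5 4
6 3 7

After move 4 (L):
0 1 8
2 5 4
6 3 7

After move 5 (R):
1 0 8
2 5 4
6 3 7

After move 6 (L):
0 1 8
2 5 4
6 3 7

After move 7 (R):
1 0 8
2 5 4
6 3 7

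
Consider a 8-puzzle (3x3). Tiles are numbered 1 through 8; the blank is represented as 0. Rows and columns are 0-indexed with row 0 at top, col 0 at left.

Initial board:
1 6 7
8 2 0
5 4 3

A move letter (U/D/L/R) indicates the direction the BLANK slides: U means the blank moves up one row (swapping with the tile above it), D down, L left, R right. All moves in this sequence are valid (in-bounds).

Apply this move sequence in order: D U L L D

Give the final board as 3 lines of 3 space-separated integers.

After move 1 (D):
1 6 7
8 2 3
5 4 0

After move 2 (U):
1 6 7
8 2 0
5 4 3

After move 3 (L):
1 6 7
8 0 2
5 4 3

After move 4 (L):
1 6 7
0 8 2
5 4 3

After move 5 (D):
1 6 7
5 8 2
0 4 3

Answer: 1 6 7
5 8 2
0 4 3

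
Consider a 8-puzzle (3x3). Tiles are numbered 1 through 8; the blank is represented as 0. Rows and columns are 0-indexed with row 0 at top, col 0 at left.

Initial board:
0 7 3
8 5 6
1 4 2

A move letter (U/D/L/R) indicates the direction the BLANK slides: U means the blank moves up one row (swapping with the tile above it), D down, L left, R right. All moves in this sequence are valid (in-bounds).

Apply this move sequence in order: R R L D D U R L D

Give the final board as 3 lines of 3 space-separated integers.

Answer: 7 5 3
8 4 6
1 0 2

Derivation:
After move 1 (R):
7 0 3
8 5 6
1 4 2

After move 2 (R):
7 3 0
8 5 6
1 4 2

After move 3 (L):
7 0 3
8 5 6
1 4 2

After move 4 (D):
7 5 3
8 0 6
1 4 2

After move 5 (D):
7 5 3
8 4 6
1 0 2

After move 6 (U):
7 5 3
8 0 6
1 4 2

After move 7 (R):
7 5 3
8 6 0
1 4 2

After move 8 (L):
7 5 3
8 0 6
1 4 2

After move 9 (D):
7 5 3
8 4 6
1 0 2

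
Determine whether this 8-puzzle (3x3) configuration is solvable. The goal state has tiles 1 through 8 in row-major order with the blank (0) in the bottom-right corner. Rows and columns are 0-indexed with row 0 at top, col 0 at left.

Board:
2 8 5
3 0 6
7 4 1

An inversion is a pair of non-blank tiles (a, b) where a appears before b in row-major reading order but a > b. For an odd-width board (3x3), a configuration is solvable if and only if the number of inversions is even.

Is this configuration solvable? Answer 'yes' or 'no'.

Inversions (pairs i<j in row-major order where tile[i] > tile[j] > 0): 16
16 is even, so the puzzle is solvable.

Answer: yes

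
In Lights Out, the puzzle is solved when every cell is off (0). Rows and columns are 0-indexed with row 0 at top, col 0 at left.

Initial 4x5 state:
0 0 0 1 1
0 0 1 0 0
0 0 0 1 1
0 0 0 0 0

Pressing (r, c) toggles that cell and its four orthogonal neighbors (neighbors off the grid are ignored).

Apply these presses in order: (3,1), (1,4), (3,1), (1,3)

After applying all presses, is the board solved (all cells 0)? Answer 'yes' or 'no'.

Answer: yes

Derivation:
After press 1 at (3,1):
0 0 0 1 1
0 0 1 0 0
0 1 0 1 1
1 1 1 0 0

After press 2 at (1,4):
0 0 0 1 0
0 0 1 1 1
0 1 0 1 0
1 1 1 0 0

After press 3 at (3,1):
0 0 0 1 0
0 0 1 1 1
0 0 0 1 0
0 0 0 0 0

After press 4 at (1,3):
0 0 0 0 0
0 0 0 0 0
0 0 0 0 0
0 0 0 0 0

Lights still on: 0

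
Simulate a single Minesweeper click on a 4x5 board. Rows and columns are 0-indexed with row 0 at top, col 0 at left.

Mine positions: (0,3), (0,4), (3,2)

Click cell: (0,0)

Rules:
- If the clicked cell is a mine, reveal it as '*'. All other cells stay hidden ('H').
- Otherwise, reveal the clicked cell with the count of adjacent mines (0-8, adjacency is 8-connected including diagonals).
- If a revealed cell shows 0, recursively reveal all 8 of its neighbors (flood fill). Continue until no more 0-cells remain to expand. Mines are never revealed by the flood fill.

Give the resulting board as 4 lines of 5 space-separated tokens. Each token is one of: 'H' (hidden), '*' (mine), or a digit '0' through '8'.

0 0 1 H H
0 0 1 H H
0 1 1 H H
0 1 H H H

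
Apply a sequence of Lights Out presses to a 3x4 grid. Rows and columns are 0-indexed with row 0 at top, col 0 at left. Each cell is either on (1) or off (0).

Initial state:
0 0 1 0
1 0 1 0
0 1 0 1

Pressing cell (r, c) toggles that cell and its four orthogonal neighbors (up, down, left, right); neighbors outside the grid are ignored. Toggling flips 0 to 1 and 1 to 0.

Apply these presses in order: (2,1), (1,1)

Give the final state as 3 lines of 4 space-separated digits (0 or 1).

After press 1 at (2,1):
0 0 1 0
1 1 1 0
1 0 1 1

After press 2 at (1,1):
0 1 1 0
0 0 0 0
1 1 1 1

Answer: 0 1 1 0
0 0 0 0
1 1 1 1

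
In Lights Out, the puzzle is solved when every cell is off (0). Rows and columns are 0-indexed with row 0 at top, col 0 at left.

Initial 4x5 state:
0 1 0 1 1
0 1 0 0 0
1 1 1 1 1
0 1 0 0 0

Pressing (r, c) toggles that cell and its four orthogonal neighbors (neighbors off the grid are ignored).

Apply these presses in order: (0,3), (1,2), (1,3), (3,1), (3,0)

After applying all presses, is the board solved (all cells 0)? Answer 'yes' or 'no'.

After press 1 at (0,3):
0 1 1 0 0
0 1 0 1 0
1 1 1 1 1
0 1 0 0 0

After press 2 at (1,2):
0 1 0 0 0
0 0 1 0 0
1 1 0 1 1
0 1 0 0 0

After press 3 at (1,3):
0 1 0 1 0
0 0 0 1 1
1 1 0 0 1
0 1 0 0 0

After press 4 at (3,1):
0 1 0 1 0
0 0 0 1 1
1 0 0 0 1
1 0 1 0 0

After press 5 at (3,0):
0 1 0 1 0
0 0 0 1 1
0 0 0 0 1
0 1 1 0 0

Lights still on: 7

Answer: no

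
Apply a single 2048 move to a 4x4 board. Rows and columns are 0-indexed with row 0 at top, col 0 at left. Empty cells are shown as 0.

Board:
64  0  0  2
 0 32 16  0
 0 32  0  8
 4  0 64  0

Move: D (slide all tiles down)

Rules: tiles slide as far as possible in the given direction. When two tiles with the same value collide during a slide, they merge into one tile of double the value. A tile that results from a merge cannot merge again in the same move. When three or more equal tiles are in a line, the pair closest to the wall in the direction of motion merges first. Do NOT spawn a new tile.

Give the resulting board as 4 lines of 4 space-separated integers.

Answer:  0  0  0  0
 0  0  0  0
64  0 16  2
 4 64 64  8

Derivation:
Slide down:
col 0: [64, 0, 0, 4] -> [0, 0, 64, 4]
col 1: [0, 32, 32, 0] -> [0, 0, 0, 64]
col 2: [0, 16, 0, 64] -> [0, 0, 16, 64]
col 3: [2, 0, 8, 0] -> [0, 0, 2, 8]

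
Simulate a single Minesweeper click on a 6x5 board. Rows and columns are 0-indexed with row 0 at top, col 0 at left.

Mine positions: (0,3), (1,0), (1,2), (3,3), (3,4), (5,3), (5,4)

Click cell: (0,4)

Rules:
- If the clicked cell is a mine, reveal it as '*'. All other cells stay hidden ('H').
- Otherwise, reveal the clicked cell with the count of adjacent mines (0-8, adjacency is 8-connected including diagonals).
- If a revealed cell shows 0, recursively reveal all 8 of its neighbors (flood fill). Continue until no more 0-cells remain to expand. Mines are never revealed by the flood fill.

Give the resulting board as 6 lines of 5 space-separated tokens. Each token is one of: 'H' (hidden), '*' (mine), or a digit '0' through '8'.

H H H H 1
H H H H H
H H H H H
H H H H H
H H H H H
H H H H H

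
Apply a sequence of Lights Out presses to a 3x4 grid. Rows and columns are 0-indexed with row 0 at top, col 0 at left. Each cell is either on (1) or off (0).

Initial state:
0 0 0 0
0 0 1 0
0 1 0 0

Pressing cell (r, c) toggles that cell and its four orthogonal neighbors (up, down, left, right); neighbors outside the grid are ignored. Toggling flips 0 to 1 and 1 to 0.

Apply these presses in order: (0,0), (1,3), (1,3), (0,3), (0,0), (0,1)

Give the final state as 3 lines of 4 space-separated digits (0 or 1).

Answer: 1 1 0 1
0 1 1 1
0 1 0 0

Derivation:
After press 1 at (0,0):
1 1 0 0
1 0 1 0
0 1 0 0

After press 2 at (1,3):
1 1 0 1
1 0 0 1
0 1 0 1

After press 3 at (1,3):
1 1 0 0
1 0 1 0
0 1 0 0

After press 4 at (0,3):
1 1 1 1
1 0 1 1
0 1 0 0

After press 5 at (0,0):
0 0 1 1
0 0 1 1
0 1 0 0

After press 6 at (0,1):
1 1 0 1
0 1 1 1
0 1 0 0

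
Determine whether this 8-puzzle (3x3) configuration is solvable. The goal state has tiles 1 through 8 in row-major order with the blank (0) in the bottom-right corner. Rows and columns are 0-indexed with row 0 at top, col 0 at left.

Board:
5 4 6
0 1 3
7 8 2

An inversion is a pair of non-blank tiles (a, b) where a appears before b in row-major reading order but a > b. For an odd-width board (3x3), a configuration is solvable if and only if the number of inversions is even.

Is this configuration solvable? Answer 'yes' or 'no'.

Inversions (pairs i<j in row-major order where tile[i] > tile[j] > 0): 13
13 is odd, so the puzzle is not solvable.

Answer: no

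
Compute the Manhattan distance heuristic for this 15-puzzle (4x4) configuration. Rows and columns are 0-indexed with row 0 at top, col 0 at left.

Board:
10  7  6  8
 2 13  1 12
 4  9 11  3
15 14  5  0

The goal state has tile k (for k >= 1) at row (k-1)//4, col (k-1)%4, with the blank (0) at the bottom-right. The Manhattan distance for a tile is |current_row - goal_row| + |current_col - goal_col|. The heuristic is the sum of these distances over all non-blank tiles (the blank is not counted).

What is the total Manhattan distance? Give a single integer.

Answer: 32

Derivation:
Tile 10: (0,0)->(2,1) = 3
Tile 7: (0,1)->(1,2) = 2
Tile 6: (0,2)->(1,1) = 2
Tile 8: (0,3)->(1,3) = 1
Tile 2: (1,0)->(0,1) = 2
Tile 13: (1,1)->(3,0) = 3
Tile 1: (1,2)->(0,0) = 3
Tile 12: (1,3)->(2,3) = 1
Tile 4: (2,0)->(0,3) = 5
Tile 9: (2,1)->(2,0) = 1
Tile 11: (2,2)->(2,2) = 0
Tile 3: (2,3)->(0,2) = 3
Tile 15: (3,0)->(3,2) = 2
Tile 14: (3,1)->(3,1) = 0
Tile 5: (3,2)->(1,0) = 4
Sum: 3 + 2 + 2 + 1 + 2 + 3 + 3 + 1 + 5 + 1 + 0 + 3 + 2 + 0 + 4 = 32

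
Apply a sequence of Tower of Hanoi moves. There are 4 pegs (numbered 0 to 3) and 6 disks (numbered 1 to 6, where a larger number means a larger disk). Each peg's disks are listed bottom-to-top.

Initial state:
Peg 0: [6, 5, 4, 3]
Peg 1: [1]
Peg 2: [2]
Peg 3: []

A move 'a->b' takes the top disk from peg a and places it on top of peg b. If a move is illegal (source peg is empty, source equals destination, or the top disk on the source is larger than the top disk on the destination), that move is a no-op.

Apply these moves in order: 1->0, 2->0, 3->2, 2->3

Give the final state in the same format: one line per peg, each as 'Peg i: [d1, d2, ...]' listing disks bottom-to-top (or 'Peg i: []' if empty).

Answer: Peg 0: [6, 5, 4, 3, 1]
Peg 1: []
Peg 2: []
Peg 3: [2]

Derivation:
After move 1 (1->0):
Peg 0: [6, 5, 4, 3, 1]
Peg 1: []
Peg 2: [2]
Peg 3: []

After move 2 (2->0):
Peg 0: [6, 5, 4, 3, 1]
Peg 1: []
Peg 2: [2]
Peg 3: []

After move 3 (3->2):
Peg 0: [6, 5, 4, 3, 1]
Peg 1: []
Peg 2: [2]
Peg 3: []

After move 4 (2->3):
Peg 0: [6, 5, 4, 3, 1]
Peg 1: []
Peg 2: []
Peg 3: [2]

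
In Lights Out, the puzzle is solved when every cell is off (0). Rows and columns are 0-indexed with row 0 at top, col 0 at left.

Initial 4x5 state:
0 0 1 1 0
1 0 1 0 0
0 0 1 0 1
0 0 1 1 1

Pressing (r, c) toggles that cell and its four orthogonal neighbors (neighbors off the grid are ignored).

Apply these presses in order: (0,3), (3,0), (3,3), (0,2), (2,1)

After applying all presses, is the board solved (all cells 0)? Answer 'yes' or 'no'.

After press 1 at (0,3):
0 0 0 0 1
1 0 1 1 0
0 0 1 0 1
0 0 1 1 1

After press 2 at (3,0):
0 0 0 0 1
1 0 1 1 0
1 0 1 0 1
1 1 1 1 1

After press 3 at (3,3):
0 0 0 0 1
1 0 1 1 0
1 0 1 1 1
1 1 0 0 0

After press 4 at (0,2):
0 1 1 1 1
1 0 0 1 0
1 0 1 1 1
1 1 0 0 0

After press 5 at (2,1):
0 1 1 1 1
1 1 0 1 0
0 1 0 1 1
1 0 0 0 0

Lights still on: 11

Answer: no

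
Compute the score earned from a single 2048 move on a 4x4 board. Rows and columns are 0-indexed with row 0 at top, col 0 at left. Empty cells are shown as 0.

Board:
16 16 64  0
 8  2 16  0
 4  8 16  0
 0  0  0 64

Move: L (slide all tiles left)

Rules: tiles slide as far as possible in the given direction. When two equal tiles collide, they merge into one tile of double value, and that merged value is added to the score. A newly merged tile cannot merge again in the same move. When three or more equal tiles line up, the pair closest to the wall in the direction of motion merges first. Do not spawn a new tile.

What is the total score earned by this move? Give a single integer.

Slide left:
row 0: [16, 16, 64, 0] -> [32, 64, 0, 0]  score +32 (running 32)
row 1: [8, 2, 16, 0] -> [8, 2, 16, 0]  score +0 (running 32)
row 2: [4, 8, 16, 0] -> [4, 8, 16, 0]  score +0 (running 32)
row 3: [0, 0, 0, 64] -> [64, 0, 0, 0]  score +0 (running 32)
Board after move:
32 64  0  0
 8  2 16  0
 4  8 16  0
64  0  0  0

Answer: 32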